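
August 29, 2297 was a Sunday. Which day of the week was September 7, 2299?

Thursday

August 2297: 31 − 29 = 2 days remain.
Then 24 full months totalling 730 days.
September 1–7, 2299: 7 days.
Total: 2 + 730 + 7 = 739 days.
739 mod 7 = 4, so 4 days after Sunday is Thursday.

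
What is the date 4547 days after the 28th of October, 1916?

the 10th of April, 1929

Count 4547 days after October 28, 1916:
From October 28, 1916 to October 28, 1928: 12 years, of which 3 contain a Feb 29 — 9×365 + 3×366 = 4383 days.
October 1928: 31 − 28 = 3 days remain.
Then November (30), December (31), January (31), February 1929 (28), March (31): 30 + 31 + 31 + 28 + 31 = 151 days.
April 1–10, 1929: 10 days.
Residual: 164 days.
Total: 4547 days.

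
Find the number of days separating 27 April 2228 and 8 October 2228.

April 2228: 30 − 27 = 3 days remain.
Then May (31), June (30), July (31), August (31), September (30): 31 + 30 + 31 + 31 + 30 = 153 days.
October 1–8, 2228: 8 days.
Total: 3 + 153 + 8 = 164 days.

164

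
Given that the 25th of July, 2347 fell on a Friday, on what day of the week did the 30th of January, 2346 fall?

Wednesday

Count forward from the earlier date (January 30, 2346) to the later (July 25, 2347):
January 30, 2346 → January 30, 2347: 365 days.
January 2347: 31 − 30 = 1 day remains.
Then February 2347 (28), March (31), April (30), May (31), June (30): 28 + 31 + 30 + 31 + 30 = 150 days.
July 1–25, 2347: 25 days.
Residual: 176 days.
Total: 541 days.
541 mod 7 = 2, so 2 days before Friday is Wednesday.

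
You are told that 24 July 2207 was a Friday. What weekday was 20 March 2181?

Tuesday

Count forward from the earlier date (March 20, 2181) to the later (July 24, 2207):
From March 20, 2181 to March 20, 2207: 26 years, of which 5 contain a Feb 29 — 21×365 + 5×366 = 9495 days.
(2200 is not a leap year (divisible by 100 but not 400).)
March 2207: 31 − 20 = 11 days remain.
Then April (30), May (31), June (30): 30 + 31 + 30 = 91 days.
July 1–24, 2207: 24 days.
Residual: 126 days.
Total: 9621 days.
9621 mod 7 = 3, so 3 days before Friday is Tuesday.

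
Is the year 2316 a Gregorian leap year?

Yes

2316 is a leap year.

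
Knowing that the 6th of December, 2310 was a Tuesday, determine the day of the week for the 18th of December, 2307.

Count forward from the earlier date (December 18, 2307) to the later (December 6, 2310):
Day-of-year of December 18, 2307: 352.
Day-of-year of December 6, 2310: 340.
2307 has 365 days, so 365 − 352 = 13 days remain in 2307.
Full years: 2308: 366; 2309: 365. Sum = 731.
Total: 13 + 731 + 340 = 1084 days.
1084 mod 7 = 6, so 6 days before Tuesday is Wednesday.

Wednesday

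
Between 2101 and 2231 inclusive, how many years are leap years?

31

Years divisible by 4: 2104, 2108, …, 2228 — 32 in all.
Of these, 2200 is divisible by 100 but not 400, so not leap.
Leap years: 32 − 1 = 31.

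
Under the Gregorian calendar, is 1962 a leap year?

1962 is not a leap year.

No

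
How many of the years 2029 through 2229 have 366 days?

48

Years divisible by 4: 2032, 2036, …, 2228 — 50 in all.
Of these, 2100, 2200 are divisible by 100 but not 400, so not leap.
Leap years: 50 − 2 = 48.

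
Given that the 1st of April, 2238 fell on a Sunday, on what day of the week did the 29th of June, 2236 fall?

Count forward from the earlier date (June 29, 2236) to the later (April 1, 2238):
June 29, 2236 → June 29, 2237: 365 days.
June 2237: 30 − 29 = 1 day remains.
Then 9 full months totalling 274 days.
April 1, 2238: 1 day.
Residual: 276 days.
Total: 641 days.
641 mod 7 = 4, so 4 days before Sunday is Wednesday.

Wednesday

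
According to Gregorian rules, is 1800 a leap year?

1800 is not a leap year (divisible by 100 but not 400).

No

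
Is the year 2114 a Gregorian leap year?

No

2114 is not a leap year.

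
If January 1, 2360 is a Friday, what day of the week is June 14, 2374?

Friday

Day-of-year of January 1, 2360: 1.
Day-of-year of June 14, 2374: 165.
2360 has 366 days, so 366 − 1 = 365 days remain in 2360.
Full years 2361–2373: 10 common + 3 leap = 10×365 + 3×366 = 4748 days.
Total: 365 + 4748 + 165 = 5278 days.
5278 is a multiple of 7, so June 14, 2374 falls on the same weekday: Friday.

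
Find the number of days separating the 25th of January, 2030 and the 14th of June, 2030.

140

January 2030: 31 − 25 = 6 days remain.
Then February 2030 (28), March (31), April (30), May (31): 28 + 31 + 30 + 31 = 120 days.
June 1–14, 2030: 14 days.
Total: 6 + 120 + 14 = 140 days.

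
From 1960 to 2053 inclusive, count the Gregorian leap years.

24

Years divisible by 4: 1960, 1964, …, 2052 — 24 in all.
2000 is divisible by 400, so still leap.
No century exceptions apply. Count: 24.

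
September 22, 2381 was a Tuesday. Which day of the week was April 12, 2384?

Thursday

Day-of-year of September 22, 2381: 265.
Day-of-year of April 12, 2384: 103.
2381 has 365 days, so 365 − 265 = 100 days remain in 2381.
Full years: 2382: 365; 2383: 365. Sum = 730.
Total: 100 + 730 + 103 = 933 days.
933 mod 7 = 2, so 2 days after Tuesday is Thursday.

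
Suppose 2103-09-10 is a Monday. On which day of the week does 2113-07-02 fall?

From September 10, 2103 to September 10, 2112: 9 years, of which 3 contain a Feb 29 — 6×365 + 3×366 = 3288 days.
September 2112: 30 − 10 = 20 days remain.
Then 9 full months totalling 273 days.
July 1–2, 2113: 2 days.
Residual: 295 days.
Total: 3583 days.
3583 mod 7 = 6, so 6 days after Monday is Sunday.

Sunday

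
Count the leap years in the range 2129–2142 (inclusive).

3

Years divisible by 4 in [2129, 2142]: 2132, 2136, 2140.
No century exceptions apply. Count: 3.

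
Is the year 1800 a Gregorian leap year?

1800 is not a leap year (divisible by 100 but not 400).

No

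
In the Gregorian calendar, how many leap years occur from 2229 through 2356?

31

Years divisible by 4: 2232, 2236, …, 2356 — 32 in all.
Of these, 2300 is divisible by 100 but not 400, so not leap.
Leap years: 32 − 1 = 31.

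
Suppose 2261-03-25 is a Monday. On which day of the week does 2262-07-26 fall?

Saturday

March 25, 2261 → March 25, 2262: 365 days.
March 2262: 31 − 25 = 6 days remain.
Then April (30), May (31), June (30): 30 + 31 + 30 = 91 days.
July 1–26, 2262: 26 days.
Residual: 123 days.
Total: 488 days.
488 mod 7 = 5, so 5 days after Monday is Saturday.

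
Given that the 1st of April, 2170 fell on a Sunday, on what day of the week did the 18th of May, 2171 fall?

April 2170: 30 − 1 = 29 days remain.
Then 12 full months totalling 365 days.
May 1–18, 2171: 18 days.
Total: 29 + 365 + 18 = 412 days.
412 mod 7 = 6, so 6 days after Sunday is Saturday.

Saturday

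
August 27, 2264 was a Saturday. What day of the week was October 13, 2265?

Friday

August 2264: 31 − 27 = 4 days remain.
Then 13 full months totalling 395 days.
October 1–13, 2265: 13 days.
Total: 4 + 395 + 13 = 412 days.
412 mod 7 = 6, so 6 days after Saturday is Friday.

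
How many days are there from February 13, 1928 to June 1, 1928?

February 1928: 29 − 13 = 16 days remain (1928 is a leap year, so February has 29 days).
Then March (31), April (30), May (31): 31 + 30 + 31 = 92 days.
June 1, 1928: 1 day.
Total: 16 + 92 + 1 = 109 days.

109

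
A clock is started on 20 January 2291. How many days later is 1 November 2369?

28774

Day-of-year of January 20, 2291: 20.
Day-of-year of November 1, 2369: 305.
2291 has 365 days, so 365 − 20 = 345 days remain in 2291.
Full years 2292–2368: 58 common + 19 leap = 58×365 + 19×366 = 28124 days.
Total: 345 + 28124 + 305 = 28774 days.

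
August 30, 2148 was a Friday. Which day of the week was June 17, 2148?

Count forward from the earlier date (June 17, 2148) to the later (August 30, 2148):
June 2148: 30 − 17 = 13 days remain.
Then July (31): 31 days.
August 1–30, 2148: 30 days.
Total: 13 + 31 + 30 = 74 days.
74 mod 7 = 4, so 4 days before Friday is Monday.

Monday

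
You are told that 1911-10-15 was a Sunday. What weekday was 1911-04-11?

Tuesday

Count forward from the earlier date (April 11, 1911) to the later (October 15, 1911):
April 1911: 30 − 11 = 19 days remain.
Then May (31), June (30), July (31), August (31), September (30): 31 + 30 + 31 + 31 + 30 = 153 days.
October 1–15, 1911: 15 days.
Total: 19 + 153 + 15 = 187 days.
187 mod 7 = 5, so 5 days before Sunday is Tuesday.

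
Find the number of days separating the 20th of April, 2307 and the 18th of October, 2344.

From April 20, 2307 to April 20, 2344: 37 years, of which 10 contain a Feb 29 — 27×365 + 10×366 = 13515 days.
April 2344: 30 − 20 = 10 days remain.
Then May (31), June (30), July (31), August (31), September (30): 31 + 30 + 31 + 31 + 30 = 153 days.
October 1–18, 2344: 18 days.
Residual: 181 days.
Total: 13696 days.

13696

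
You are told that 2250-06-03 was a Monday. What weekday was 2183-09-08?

Monday

Count forward from the earlier date (September 8, 2183) to the later (June 3, 2250):
From September 8, 2183 to September 8, 2249: 66 years, of which 16 contain a Feb 29 — 50×365 + 16×366 = 24106 days.
(2200 is not a leap year (divisible by 100 but not 400).)
September 2249: 30 − 8 = 22 days remain.
Then October (31), November (30), December (31), January (31), February 2250 (28), March (31), April (30), May (31): 31 + 30 + 31 + 31 + 28 + 31 + 30 + 31 = 243 days.
June 1–3, 2250: 3 days.
Residual: 268 days.
Total: 24374 days.
24374 is a multiple of 7, so 2183-09-08 falls on the same weekday: Monday.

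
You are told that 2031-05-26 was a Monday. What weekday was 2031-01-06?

Count forward from the earlier date (January 6, 2031) to the later (May 26, 2031):
January 2031: 31 − 6 = 25 days remain.
Then February 2031 (28), March (31), April (30): 28 + 31 + 30 = 89 days.
May 1–26, 2031: 26 days.
Total: 25 + 89 + 26 = 140 days.
140 is a multiple of 7, so 2031-01-06 falls on the same weekday: Monday.

Monday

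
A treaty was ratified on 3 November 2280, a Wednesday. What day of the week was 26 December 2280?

November 2280: 30 − 3 = 27 days remain.
December 1–26, 2280: 26 days.
Total: 27 + 26 = 53 days.
53 mod 7 = 4, so 4 days after Wednesday is Sunday.

Sunday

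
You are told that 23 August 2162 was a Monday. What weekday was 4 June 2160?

Wednesday

Count forward from the earlier date (June 4, 2160) to the later (August 23, 2162):
June 2160: 30 − 4 = 26 days remain.
Then 25 full months totalling 761 days.
August 1–23, 2162: 23 days.
Total: 26 + 761 + 23 = 810 days.
810 mod 7 = 5, so 5 days before Monday is Wednesday.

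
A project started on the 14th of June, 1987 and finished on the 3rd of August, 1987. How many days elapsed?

50

June 1987: 30 − 14 = 16 days remain.
Then July (31): 31 days.
August 1–3, 1987: 3 days.
Total: 16 + 31 + 3 = 50 days.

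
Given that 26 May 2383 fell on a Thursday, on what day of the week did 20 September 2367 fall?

Wednesday

Count forward from the earlier date (September 20, 2367) to the later (May 26, 2383):
Day-of-year of September 20, 2367: 263.
Day-of-year of May 26, 2383: 146.
2367 has 365 days, so 365 − 263 = 102 days remain in 2367.
Full years 2368–2382: 11 common + 4 leap = 11×365 + 4×366 = 5479 days.
Total: 102 + 5479 + 146 = 5727 days.
5727 mod 7 = 1, so 1 day before Thursday is Wednesday.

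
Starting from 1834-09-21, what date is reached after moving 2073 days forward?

1840-05-25

Count 2073 days after September 21, 1834:
September 21, 1834 → September 21, 1835: 365 days.
September 21, 1835 → September 21, 1836: 366 days (1836 is a leap year).
September 21, 1836 → September 21, 1837: 365 days.
September 21, 1837 → September 21, 1838: 365 days.
September 21, 1838 → September 21, 1839: 365 days.
September 1839: 30 − 21 = 9 days remain.
Then October (31), November (30), December (31), January (31), February 1840 (29), March (31), April (30): 31 + 30 + 31 + 31 + 29 + 31 + 30 = 213 days.
May 1–25, 1840: 25 days.
Residual: 247 days.
Total: 2073 days.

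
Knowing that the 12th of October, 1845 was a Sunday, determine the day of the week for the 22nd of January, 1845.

Wednesday

Count forward from the earlier date (January 22, 1845) to the later (October 12, 1845):
January 1845: 31 − 22 = 9 days remain.
Then February 1845 (28), March (31), April (30), May (31), June (30), July (31), August (31), September (30): 28 + 31 + 30 + 31 + 30 + 31 + 31 + 30 = 242 days.
October 1–12, 1845: 12 days.
Total: 9 + 242 + 12 = 263 days.
263 mod 7 = 4, so 4 days before Sunday is Wednesday.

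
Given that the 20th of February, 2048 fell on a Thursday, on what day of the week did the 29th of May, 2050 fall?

Sunday

Day-of-year of February 20, 2048: 51.
Day-of-year of May 29, 2050: 149.
2048 has 366 days, so 366 − 51 = 315 days remain in 2048.
Full years: 2049: 365. Sum = 365.
Total: 315 + 365 + 149 = 829 days.
829 mod 7 = 3, so 3 days after Thursday is Sunday.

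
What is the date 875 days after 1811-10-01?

1814-02-22

Count 875 days after October 1, 1811:
October 1, 1811 → October 1, 1812: 366 days (1812 is a leap year).
October 1, 1812 → October 1, 1813: 365 days.
October 1813: 31 − 1 = 30 days remain.
Then November (30), December (31), January (31): 30 + 31 + 31 = 92 days.
February 1–22, 1814: 22 days (1814 is not a leap year).
Residual: 144 days.
Total: 875 days.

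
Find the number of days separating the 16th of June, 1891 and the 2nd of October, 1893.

839

Day-of-year of June 16, 1891: 167.
Day-of-year of October 2, 1893: 275.
1891 has 365 days, so 365 − 167 = 198 days remain in 1891.
Full years: 1892: 366. Sum = 366.
Total: 198 + 366 + 275 = 839 days.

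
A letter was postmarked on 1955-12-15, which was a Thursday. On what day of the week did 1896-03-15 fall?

Sunday

Count forward from the earlier date (March 15, 1896) to the later (December 15, 1955):
Day-of-year of March 15, 1896: 75.
Day-of-year of December 15, 1955: 349.
1896 has 366 days, so 366 − 75 = 291 days remain in 1896.
Full years 1897–1954: 45 common + 13 leap = 45×365 + 13×366 = 21183 days.
Total: 291 + 21183 + 349 = 21823 days.
21823 mod 7 = 4, so 4 days before Thursday is Sunday.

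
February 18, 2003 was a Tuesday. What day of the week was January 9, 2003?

Thursday

Count forward from the earlier date (January 9, 2003) to the later (February 18, 2003):
January 2003: 31 − 9 = 22 days remain.
February 1–18, 2003: 18 days (2003 is not a leap year).
Total: 22 + 18 = 40 days.
40 mod 7 = 5, so 5 days before Tuesday is Thursday.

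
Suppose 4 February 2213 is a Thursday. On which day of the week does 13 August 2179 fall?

Friday

Count forward from the earlier date (August 13, 2179) to the later (February 4, 2213):
Day-of-year of August 13, 2179: 225.
Day-of-year of February 4, 2213: 35.
2179 has 365 days, so 365 − 225 = 140 days remain in 2179.
Full years 2180–2212: 25 common + 8 leap = 25×365 + 8×366 = 12053 days.
Total: 140 + 12053 + 35 = 12228 days.
12228 mod 7 = 6, so 6 days before Thursday is Friday.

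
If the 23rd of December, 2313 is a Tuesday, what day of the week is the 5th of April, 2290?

Saturday

Count forward from the earlier date (April 5, 2290) to the later (December 23, 2313):
Day-of-year of April 5, 2290: 95.
Day-of-year of December 23, 2313: 357.
2290 has 365 days, so 365 − 95 = 270 days remain in 2290.
Full years 2291–2312: 17 common + 5 leap = 17×365 + 5×366 = 8035 days.
Total: 270 + 8035 + 357 = 8662 days.
8662 mod 7 = 3, so 3 days before Tuesday is Saturday.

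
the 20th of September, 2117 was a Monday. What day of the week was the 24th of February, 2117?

Wednesday

Count forward from the earlier date (February 24, 2117) to the later (September 20, 2117):
February 2117: 28 − 24 = 4 days remain (2117 is not a leap year, so February has 28 days).
Then March (31), April (30), May (31), June (30), July (31), August (31): 31 + 30 + 31 + 30 + 31 + 31 = 184 days.
September 1–20, 2117: 20 days.
Total: 4 + 184 + 20 = 208 days.
208 mod 7 = 5, so 5 days before Monday is Wednesday.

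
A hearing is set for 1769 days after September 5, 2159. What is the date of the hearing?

July 9, 2164

Count 1769 days after September 5, 2159:
Day-of-year of September 5, 2159: 248.
Day-of-year of July 9, 2164: 191.
2159 has 365 days, so 365 − 248 = 117 days remain in 2159.
Full years: 2160: 366; 2161: 365; 2162: 365; 2163: 365. Sum = 1461.
Total: 117 + 1461 + 191 = 1769 days.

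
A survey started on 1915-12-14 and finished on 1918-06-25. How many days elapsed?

December 14, 1915 → December 14, 1916: 366 days (1916 is a leap year).
December 14, 1916 → December 14, 1917: 365 days.
December 1917: 31 − 14 = 17 days remain.
Then January (31), February 1918 (28), March (31), April (30), May (31): 31 + 28 + 31 + 30 + 31 = 151 days.
June 1–25, 1918: 25 days.
Residual: 193 days.
Total: 924 days.

924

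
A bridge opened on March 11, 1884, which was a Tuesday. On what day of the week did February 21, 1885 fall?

Saturday

March 1884: 31 − 11 = 20 days remain.
Then 10 full months totalling 306 days.
February 1–21, 1885: 21 days (1885 is not a leap year).
Total: 20 + 306 + 21 = 347 days.
347 mod 7 = 4, so 4 days after Tuesday is Saturday.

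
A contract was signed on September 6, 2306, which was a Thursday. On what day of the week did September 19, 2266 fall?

Wednesday

Count forward from the earlier date (September 19, 2266) to the later (September 6, 2306):
From September 19, 2266 to September 19, 2305: 39 years, of which 9 contain a Feb 29 — 30×365 + 9×366 = 14244 days.
(2300 is not a leap year (divisible by 100 but not 400).)
September 2305: 30 − 19 = 11 days remain.
Then 11 full months totalling 335 days.
September 1–6, 2306: 6 days.
Residual: 352 days.
Total: 14596 days.
14596 mod 7 = 1, so 1 day before Thursday is Wednesday.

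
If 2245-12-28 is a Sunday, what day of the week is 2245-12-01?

Monday

Count forward from the earlier date (December 1, 2245) to the later (December 28, 2245):
Within December 2245: 28 − 1 = 27 days.
27 mod 7 = 6, so 6 days before Sunday is Monday.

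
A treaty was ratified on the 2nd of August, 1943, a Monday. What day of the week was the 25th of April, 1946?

Thursday

Day-of-year of August 2, 1943: 214.
Day-of-year of April 25, 1946: 115.
1943 has 365 days, so 365 − 214 = 151 days remain in 1943.
Full years: 1944: 366; 1945: 365. Sum = 731.
Total: 151 + 731 + 115 = 997 days.
997 mod 7 = 3, so 3 days after Monday is Thursday.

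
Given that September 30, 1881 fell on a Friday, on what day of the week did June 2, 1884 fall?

Monday

September 30, 1881 → September 30, 1882: 365 days.
September 30, 1882 → September 30, 1883: 365 days.
September 1883: 30 − 30 = 0 days remain.
Then October (31), November (30), December (31), January (31), February 1884 (29), March (31), April (30), May (31): 31 + 30 + 31 + 31 + 29 + 31 + 30 + 31 = 244 days.
June 1–2, 1884: 2 days.
Residual: 246 days.
Total: 976 days.
976 mod 7 = 3, so 3 days after Friday is Monday.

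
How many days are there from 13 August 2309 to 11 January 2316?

2342

Day-of-year of August 13, 2309: 225.
Day-of-year of January 11, 2316: 11.
2309 has 365 days, so 365 − 225 = 140 days remain in 2309.
Full years: 2310: 365; 2311: 365; 2312: 366; 2313: 365; 2314: 365; 2315: 365. Sum = 2191.
Total: 140 + 2191 + 11 = 2342 days.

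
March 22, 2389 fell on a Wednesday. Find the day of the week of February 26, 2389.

Sunday

Count forward from the earlier date (February 26, 2389) to the later (March 22, 2389):
February 2389: 28 − 26 = 2 days remain (2389 is not a leap year, so February has 28 days).
March 1–22, 2389: 22 days.
Total: 2 + 22 = 24 days.
24 mod 7 = 3, so 3 days before Wednesday is Sunday.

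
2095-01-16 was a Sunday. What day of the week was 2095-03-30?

January 2095: 31 − 16 = 15 days remain.
Then February 2095 (28): 28 days.
March 1–30, 2095: 30 days.
Total: 15 + 28 + 30 = 73 days.
73 mod 7 = 3, so 3 days after Sunday is Wednesday.

Wednesday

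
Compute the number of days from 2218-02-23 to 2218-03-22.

February 2218: 28 − 23 = 5 days remain (2218 is not a leap year, so February has 28 days).
March 1–22, 2218: 22 days.
Total: 5 + 22 = 27 days.

27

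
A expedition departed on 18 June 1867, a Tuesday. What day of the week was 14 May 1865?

Sunday

Count forward from the earlier date (May 14, 1865) to the later (June 18, 1867):
Day-of-year of May 14, 1865: 134.
Day-of-year of June 18, 1867: 169.
1865 has 365 days, so 365 − 134 = 231 days remain in 1865.
Full years: 1866: 365. Sum = 365.
Total: 231 + 365 + 169 = 765 days.
765 mod 7 = 2, so 2 days before Tuesday is Sunday.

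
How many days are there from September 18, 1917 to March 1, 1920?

September 18, 1917 → September 18, 1918: 365 days.
September 18, 1918 → September 18, 1919: 365 days.
September 1919: 30 − 18 = 12 days remain.
Then October (31), November (30), December (31), January (31), February 1920 (29): 31 + 30 + 31 + 31 + 29 = 152 days.
March 1, 1920: 1 day.
Residual: 165 days.
Total: 895 days.

895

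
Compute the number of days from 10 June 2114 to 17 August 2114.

68

June 2114: 30 − 10 = 20 days remain.
Then July (31): 31 days.
August 1–17, 2114: 17 days.
Total: 20 + 31 + 17 = 68 days.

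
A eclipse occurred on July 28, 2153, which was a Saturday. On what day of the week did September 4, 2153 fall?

July 2153: 31 − 28 = 3 days remain.
Then August (31): 31 days.
September 1–4, 2153: 4 days.
Total: 3 + 31 + 4 = 38 days.
38 mod 7 = 3, so 3 days after Saturday is Tuesday.

Tuesday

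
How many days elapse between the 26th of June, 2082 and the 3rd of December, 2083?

525

Day-of-year of June 26, 2082: 177.
Day-of-year of December 3, 2083: 337.
2082 has 365 days, so 365 − 177 = 188 days remain in 2082.
Total: 188 + 337 = 525 days.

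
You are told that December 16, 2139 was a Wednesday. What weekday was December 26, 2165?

Thursday

From December 16, 2139 to December 16, 2165: 26 years, of which 7 contain a Feb 29 — 19×365 + 7×366 = 9497 days.
Within December 2165: 26 − 16 = 10 days.
Total: 9507 days.
9507 mod 7 = 1, so 1 day after Wednesday is Thursday.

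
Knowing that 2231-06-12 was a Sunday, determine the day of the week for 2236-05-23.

Monday

Day-of-year of June 12, 2231: 163.
Day-of-year of May 23, 2236: 144.
2231 has 365 days, so 365 − 163 = 202 days remain in 2231.
Full years: 2232: 366; 2233: 365; 2234: 365; 2235: 365. Sum = 1461.
Total: 202 + 1461 + 144 = 1807 days.
1807 mod 7 = 1, so 1 day after Sunday is Monday.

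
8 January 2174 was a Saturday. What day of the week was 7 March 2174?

January 2174: 31 − 8 = 23 days remain.
Then February 2174 (28): 28 days.
March 1–7, 2174: 7 days.
Total: 23 + 28 + 7 = 58 days.
58 mod 7 = 2, so 2 days after Saturday is Monday.

Monday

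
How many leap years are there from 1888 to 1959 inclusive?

Years divisible by 4: 1888, 1892, …, 1956 — 18 in all.
Of these, 1900 is divisible by 100 but not 400, so not leap.
Leap years: 18 − 1 = 17.

17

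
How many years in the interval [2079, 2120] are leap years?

Years divisible by 4 in [2079, 2120]: 2080, 2084, 2088, 2092, 2096, 2100, 2104, 2108, 2112, 2116, 2120.
Of these, 2100 is divisible by 100 but not 400, so not leap.
Leap years: 11 − 1 = 10.

10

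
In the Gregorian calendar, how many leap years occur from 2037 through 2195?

38

Years divisible by 4: 2040, 2044, …, 2192 — 39 in all.
Of these, 2100 is divisible by 100 but not 400, so not leap.
Leap years: 39 − 1 = 38.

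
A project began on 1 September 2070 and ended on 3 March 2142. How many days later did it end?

26115

From September 1, 2070 to September 1, 2141: 71 years, of which 17 contain a Feb 29 — 54×365 + 17×366 = 25932 days.
(2100 is not a leap year (divisible by 100 but not 400).)
September 2141: 30 − 1 = 29 days remain.
Then October (31), November (30), December (31), January (31), February 2142 (28): 31 + 30 + 31 + 31 + 28 = 151 days.
March 1–3, 2142: 3 days.
Residual: 183 days.
Total: 26115 days.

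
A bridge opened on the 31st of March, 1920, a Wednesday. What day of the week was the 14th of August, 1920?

March 1920: 31 − 31 = 0 days remain.
Then April (30), May (31), June (30), July (31): 30 + 31 + 30 + 31 = 122 days.
August 1–14, 1920: 14 days.
Total: 0 + 122 + 14 = 136 days.
136 mod 7 = 3, so 3 days after Wednesday is Saturday.

Saturday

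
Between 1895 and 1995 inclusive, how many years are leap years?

Years divisible by 4: 1896, 1900, …, 1992 — 25 in all.
Of these, 1900 is divisible by 100 but not 400, so not leap.
Leap years: 25 − 1 = 24.

24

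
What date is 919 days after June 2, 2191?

December 7, 2193

Count 919 days after June 2, 2191:
June 2, 2191 → June 2, 2192: 366 days (2192 is a leap year).
June 2, 2192 → June 2, 2193: 365 days.
June 2193: 30 − 2 = 28 days remain.
Then July (31), August (31), September (30), October (31), November (30): 31 + 31 + 30 + 31 + 30 = 153 days.
December 1–7, 2193: 7 days.
Residual: 188 days.
Total: 919 days.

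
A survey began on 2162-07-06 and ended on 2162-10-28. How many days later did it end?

114

July 2162: 31 − 6 = 25 days remain.
Then August (31), September (30): 31 + 30 = 61 days.
October 1–28, 2162: 28 days.
Total: 25 + 61 + 28 = 114 days.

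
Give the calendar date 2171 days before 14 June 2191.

4 July 2185

Count 2171 days before June 14, 2191:
July 4, 2185 → July 4, 2186: 365 days.
July 4, 2186 → July 4, 2187: 365 days.
July 4, 2187 → July 4, 2188: 366 days (2188 is a leap year).
July 4, 2188 → July 4, 2189: 365 days.
July 4, 2189 → July 4, 2190: 365 days.
July 2190: 31 − 4 = 27 days remain.
Then 10 full months totalling 304 days.
June 1–14, 2191: 14 days.
Residual: 345 days.
Total: 2171 days.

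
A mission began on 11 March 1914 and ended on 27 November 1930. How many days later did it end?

6105

Day-of-year of March 11, 1914: 70.
Day-of-year of November 27, 1930: 331.
1914 has 365 days, so 365 − 70 = 295 days remain in 1914.
Full years 1915–1929: 11 common + 4 leap = 11×365 + 4×366 = 5479 days.
Total: 295 + 5479 + 331 = 6105 days.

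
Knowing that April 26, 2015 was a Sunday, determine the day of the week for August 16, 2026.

Sunday

Day-of-year of April 26, 2015: 116.
Day-of-year of August 16, 2026: 228.
2015 has 365 days, so 365 − 116 = 249 days remain in 2015.
Full years 2016–2025: 7 common + 3 leap = 7×365 + 3×366 = 3653 days.
Total: 249 + 3653 + 228 = 4130 days.
4130 is a multiple of 7, so August 16, 2026 falls on the same weekday: Sunday.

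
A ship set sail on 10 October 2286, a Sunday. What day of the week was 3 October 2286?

Count forward from the earlier date (October 3, 2286) to the later (October 10, 2286):
Within October 2286: 10 − 3 = 7 days.
7 is a multiple of 7, so 3 October 2286 falls on the same weekday: Sunday.

Sunday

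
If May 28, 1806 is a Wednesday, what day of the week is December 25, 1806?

May 1806: 31 − 28 = 3 days remain.
Then June (30), July (31), August (31), September (30), October (31), November (30): 30 + 31 + 31 + 30 + 31 + 30 = 183 days.
December 1–25, 1806: 25 days.
Total: 3 + 183 + 25 = 211 days.
211 mod 7 = 1, so 1 day after Wednesday is Thursday.

Thursday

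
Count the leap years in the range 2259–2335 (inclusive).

Years divisible by 4: 2260, 2264, …, 2332 — 19 in all.
Of these, 2300 is divisible by 100 but not 400, so not leap.
Leap years: 19 − 1 = 18.

18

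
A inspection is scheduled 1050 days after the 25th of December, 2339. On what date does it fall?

the 9th of November, 2342

Count 1050 days after December 25, 2339:
December 25, 2339 → December 25, 2340: 366 days (2340 is a leap year).
December 25, 2340 → December 25, 2341: 365 days.
December 2341: 31 − 25 = 6 days remain.
Then 10 full months totalling 304 days.
November 1–9, 2342: 9 days.
Residual: 319 days.
Total: 1050 days.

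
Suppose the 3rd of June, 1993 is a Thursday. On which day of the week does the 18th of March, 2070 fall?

From June 3, 1993 to June 3, 2069: 76 years, of which 19 contain a Feb 29 — 57×365 + 19×366 = 27759 days.
(2000 is a leap year (divisible by 400).)
June 2069: 30 − 3 = 27 days remain.
Then July (31), August (31), September (30), October (31), November (30), December (31), January (31), February 2070 (28): 31 + 31 + 30 + 31 + 30 + 31 + 31 + 28 = 243 days.
March 1–18, 2070: 18 days.
Residual: 288 days.
Total: 28047 days.
28047 mod 7 = 5, so 5 days after Thursday is Tuesday.

Tuesday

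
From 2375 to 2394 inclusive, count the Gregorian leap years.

Years divisible by 4 in [2375, 2394]: 2376, 2380, 2384, 2388, 2392.
No century exceptions apply. Count: 5.

5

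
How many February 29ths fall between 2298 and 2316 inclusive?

4

Years divisible by 4 in [2298, 2316]: 2300, 2304, 2308, 2312, 2316.
Of these, 2300 is divisible by 100 but not 400, so not leap.
Leap years: 5 − 1 = 4.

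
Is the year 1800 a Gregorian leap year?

No

1800 is not a leap year (divisible by 100 but not 400).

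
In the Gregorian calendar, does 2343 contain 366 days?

2343 is not a leap year.

No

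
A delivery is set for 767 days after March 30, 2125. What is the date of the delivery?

May 6, 2127

Count 767 days after March 30, 2125:
March 2125: 31 − 30 = 1 day remains.
Then 25 full months totalling 760 days.
May 1–6, 2127: 6 days.
Total: 1 + 760 + 6 = 767 days.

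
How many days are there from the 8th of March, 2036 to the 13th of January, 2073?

13460

Day-of-year of March 8, 2036: 68.
Day-of-year of January 13, 2073: 13.
2036 has 366 days, so 366 − 68 = 298 days remain in 2036.
Full years 2037–2072: 27 common + 9 leap = 27×365 + 9×366 = 13149 days.
Total: 298 + 13149 + 13 = 13460 days.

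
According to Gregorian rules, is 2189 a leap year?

2189 is not a leap year.

No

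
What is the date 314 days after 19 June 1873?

29 April 1874

Count 314 days after June 19, 1873:
June 1873: 30 − 19 = 11 days remain.
Then 9 full months totalling 274 days.
April 1–29, 1874: 29 days.
Total: 11 + 274 + 29 = 314 days.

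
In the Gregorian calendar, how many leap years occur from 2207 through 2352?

Years divisible by 4: 2208, 2212, …, 2352 — 37 in all.
Of these, 2300 is divisible by 100 but not 400, so not leap.
Leap years: 37 − 1 = 36.

36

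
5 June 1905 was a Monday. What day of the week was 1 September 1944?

From June 5, 1905 to June 5, 1944: 39 years, of which 10 contain a Feb 29 — 29×365 + 10×366 = 14245 days.
June 1944: 30 − 5 = 25 days remain.
Then July (31), August (31): 31 + 31 = 62 days.
September 1, 1944: 1 day.
Residual: 88 days.
Total: 14333 days.
14333 mod 7 = 4, so 4 days after Monday is Friday.

Friday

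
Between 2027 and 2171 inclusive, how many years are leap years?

35

Years divisible by 4: 2028, 2032, …, 2168 — 36 in all.
Of these, 2100 is divisible by 100 but not 400, so not leap.
Leap years: 36 − 1 = 35.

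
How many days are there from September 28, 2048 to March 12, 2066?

6374

From September 28, 2048 to September 28, 2065: 17 years, of which 4 contain a Feb 29 — 13×365 + 4×366 = 6209 days.
September 2065: 30 − 28 = 2 days remain.
Then October (31), November (30), December (31), January (31), February 2066 (28): 31 + 30 + 31 + 31 + 28 = 151 days.
March 1–12, 2066: 12 days.
Residual: 165 days.
Total: 6374 days.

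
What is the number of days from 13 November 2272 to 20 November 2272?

7

Within November 2272: 20 − 13 = 7 days.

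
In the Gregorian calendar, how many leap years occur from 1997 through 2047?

12

Years divisible by 4 in [1997, 2047]: 2000, 2004, 2008, 2012, 2016, 2020, 2024, 2028, 2032, 2036, 2040, 2044.
2000 is divisible by 400, so still leap.
No century exceptions apply. Count: 12.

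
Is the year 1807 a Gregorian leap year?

1807 is not a leap year.

No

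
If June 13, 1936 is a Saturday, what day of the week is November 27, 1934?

Tuesday

Count forward from the earlier date (November 27, 1934) to the later (June 13, 1936):
Day-of-year of November 27, 1934: 331.
Day-of-year of June 13, 1936: 165.
1934 has 365 days, so 365 − 331 = 34 days remain in 1934.
Full years: 1935: 365. Sum = 365.
Total: 34 + 365 + 165 = 564 days.
564 mod 7 = 4, so 4 days before Saturday is Tuesday.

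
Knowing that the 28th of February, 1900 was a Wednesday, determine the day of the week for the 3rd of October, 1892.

Count forward from the earlier date (October 3, 1892) to the later (February 28, 1900):
From October 3, 1892 to October 3, 1899: 7 years, of which 1 contains a Feb 29 — 6×365 + 1×366 = 2556 days.
October 1899: 31 − 3 = 28 days remain.
Then November (30), December (31), January (31): 30 + 31 + 31 = 92 days.
February 1–28, 1900: 28 days (1900 is not a leap year (divisible by 100 but not 400)).
Residual: 148 days.
Total: 2704 days.
2704 mod 7 = 2, so 2 days before Wednesday is Monday.

Monday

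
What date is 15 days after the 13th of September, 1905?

the 28th of September, 1905

Count 15 days after September 13, 1905:
Within September 1905: 28 − 13 = 15 days.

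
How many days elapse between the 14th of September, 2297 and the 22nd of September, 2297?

Within September 2297: 22 − 14 = 8 days.

8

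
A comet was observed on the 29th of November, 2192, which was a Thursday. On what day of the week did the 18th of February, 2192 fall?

Saturday

Count forward from the earlier date (February 18, 2192) to the later (November 29, 2192):
February 2192: 29 − 18 = 11 days remain (2192 is a leap year, so February has 29 days).
Then March (31), April (30), May (31), June (30), July (31), August (31), September (30), October (31): 31 + 30 + 31 + 30 + 31 + 31 + 30 + 31 = 245 days.
November 1–29, 2192: 29 days.
Total: 11 + 245 + 29 = 285 days.
285 mod 7 = 5, so 5 days before Thursday is Saturday.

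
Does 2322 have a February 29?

2322 is not a leap year.

No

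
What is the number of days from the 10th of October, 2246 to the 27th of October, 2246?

17

Within October 2246: 27 − 10 = 17 days.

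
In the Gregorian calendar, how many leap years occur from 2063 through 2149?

Years divisible by 4: 2064, 2068, …, 2148 — 22 in all.
Of these, 2100 is divisible by 100 but not 400, so not leap.
Leap years: 22 − 1 = 21.

21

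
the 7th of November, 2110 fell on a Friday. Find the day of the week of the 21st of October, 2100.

Count forward from the earlier date (October 21, 2100) to the later (November 7, 2110):
From October 21, 2100 to October 21, 2110: 10 years, of which 2 contain a Feb 29 — 8×365 + 2×366 = 3652 days.
October 2110: 31 − 21 = 10 days remain.
November 1–7, 2110: 7 days.
Residual: 17 days.
Total: 3669 days.
3669 mod 7 = 1, so 1 day before Friday is Thursday.

Thursday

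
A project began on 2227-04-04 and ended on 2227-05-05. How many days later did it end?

31

April 2227: 30 − 4 = 26 days remain.
May 1–5, 2227: 5 days.
Total: 26 + 5 = 31 days.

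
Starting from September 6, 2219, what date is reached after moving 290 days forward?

June 22, 2220

Count 290 days after September 6, 2219:
September 2219: 30 − 6 = 24 days remain.
Then October (31), November (30), December (31), January (31), February 2220 (29), March (31), April (30), May (31): 31 + 30 + 31 + 31 + 29 + 31 + 30 + 31 = 244 days.
June 1–22, 2220: 22 days.
Residual: 290 days.
Total: 290 days.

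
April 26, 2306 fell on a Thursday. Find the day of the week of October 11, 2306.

Thursday

April 2306: 30 − 26 = 4 days remain.
Then May (31), June (30), July (31), August (31), September (30): 31 + 30 + 31 + 31 + 30 = 153 days.
October 1–11, 2306: 11 days.
Total: 4 + 153 + 11 = 168 days.
168 is a multiple of 7, so October 11, 2306 falls on the same weekday: Thursday.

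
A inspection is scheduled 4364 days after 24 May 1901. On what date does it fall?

5 May 1913

Count 4364 days after May 24, 1901:
From May 24, 1901 to May 24, 1912: 11 years, of which 3 contain a Feb 29 — 8×365 + 3×366 = 4018 days.
May 1912: 31 − 24 = 7 days remain.
Then 11 full months totalling 334 days.
May 1–5, 1913: 5 days.
Residual: 346 days.
Total: 4364 days.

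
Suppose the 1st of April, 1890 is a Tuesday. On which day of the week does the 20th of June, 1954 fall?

Sunday

Day-of-year of April 1, 1890: 91.
Day-of-year of June 20, 1954: 171.
1890 has 365 days, so 365 − 91 = 274 days remain in 1890.
Full years 1891–1953: 48 common + 15 leap = 48×365 + 15×366 = 23010 days.
Total: 274 + 23010 + 171 = 23455 days.
23455 mod 7 = 5, so 5 days after Tuesday is Sunday.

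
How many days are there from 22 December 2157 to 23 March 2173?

From December 22, 2157 to December 22, 2172: 15 years, of which 4 contain a Feb 29 — 11×365 + 4×366 = 5479 days.
December 2172: 31 − 22 = 9 days remain.
Then January (31), February 2173 (28): 31 + 28 = 59 days.
March 1–23, 2173: 23 days.
Residual: 91 days.
Total: 5570 days.

5570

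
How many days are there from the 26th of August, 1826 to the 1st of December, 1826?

97

August 1826: 31 − 26 = 5 days remain.
Then September (30), October (31), November (30): 30 + 31 + 30 = 91 days.
December 1, 1826: 1 day.
Total: 5 + 91 + 1 = 97 days.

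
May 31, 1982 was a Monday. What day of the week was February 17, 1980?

Sunday

Count forward from the earlier date (February 17, 1980) to the later (May 31, 1982):
February 1980: 29 − 17 = 12 days remain (1980 is a leap year, so February has 29 days).
Then 26 full months totalling 791 days.
May 1–31, 1982: 31 days.
Total: 12 + 791 + 31 = 834 days.
834 mod 7 = 1, so 1 day before Monday is Sunday.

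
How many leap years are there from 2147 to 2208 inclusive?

Years divisible by 4: 2148, 2152, …, 2208 — 16 in all.
Of these, 2200 is divisible by 100 but not 400, so not leap.
Leap years: 16 − 1 = 15.

15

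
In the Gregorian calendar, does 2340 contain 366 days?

2340 is a leap year.

Yes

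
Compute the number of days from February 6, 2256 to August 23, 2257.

February 2256: 29 − 6 = 23 days remain (2256 is a leap year, so February has 29 days).
Then 17 full months totalling 518 days.
August 1–23, 2257: 23 days.
Total: 23 + 518 + 23 = 564 days.

564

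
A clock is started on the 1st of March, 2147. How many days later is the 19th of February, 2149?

Day-of-year of March 1, 2147: 60.
Day-of-year of February 19, 2149: 50.
2147 has 365 days, so 365 − 60 = 305 days remain in 2147.
Full years: 2148: 366. Sum = 366.
Total: 305 + 366 + 50 = 721 days.

721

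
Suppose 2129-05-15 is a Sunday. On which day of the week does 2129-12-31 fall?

May 2129: 31 − 15 = 16 days remain.
Then June (30), July (31), August (31), September (30), October (31), November (30): 30 + 31 + 31 + 30 + 31 + 30 = 183 days.
December 1–31, 2129: 31 days.
Total: 16 + 183 + 31 = 230 days.
230 mod 7 = 6, so 6 days after Sunday is Saturday.

Saturday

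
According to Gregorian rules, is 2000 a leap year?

2000 is a leap year (divisible by 400).

Yes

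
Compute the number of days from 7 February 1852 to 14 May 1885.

Day-of-year of February 7, 1852: 38.
Day-of-year of May 14, 1885: 134.
1852 has 366 days, so 366 − 38 = 328 days remain in 1852.
Full years 1853–1884: 24 common + 8 leap = 24×365 + 8×366 = 11688 days.
Total: 328 + 11688 + 134 = 12150 days.

12150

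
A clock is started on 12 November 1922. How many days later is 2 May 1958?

From November 12, 1922 to November 12, 1957: 35 years, of which 9 contain a Feb 29 — 26×365 + 9×366 = 12784 days.
November 1957: 30 − 12 = 18 days remain.
Then December (31), January (31), February 1958 (28), March (31), April (30): 31 + 31 + 28 + 31 + 30 = 151 days.
May 1–2, 1958: 2 days.
Residual: 171 days.
Total: 12955 days.

12955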